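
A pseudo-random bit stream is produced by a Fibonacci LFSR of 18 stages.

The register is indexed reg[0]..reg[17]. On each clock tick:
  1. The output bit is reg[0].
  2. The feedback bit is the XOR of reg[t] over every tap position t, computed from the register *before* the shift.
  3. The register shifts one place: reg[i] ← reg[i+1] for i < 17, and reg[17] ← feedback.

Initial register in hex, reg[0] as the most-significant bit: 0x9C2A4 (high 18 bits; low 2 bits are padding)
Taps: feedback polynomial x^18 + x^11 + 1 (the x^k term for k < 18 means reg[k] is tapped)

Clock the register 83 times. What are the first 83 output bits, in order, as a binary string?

step | reg (before) | out | fb
   0 | 100111000010101001 | 1 | 1
   1 | 001110000101010011 | 0 | 1
   2 | 011100001010100111 | 0 | 0
   3 | 111000010101001110 | 1 | 0
   4 | 110000101010011100 | 1 | 1
   5 | 100001010100111001 | 1 | 1
   6 | 000010101001110011 | 0 | 1
   7 | 000101010011100111 | 0 | 1
   8 | 001010100111001111 | 0 | 1
   9 | 010101001110011111 | 0 | 0
  10 | 101010011100111110 | 1 | 1
  11 | 010100111001111101 | 0 | 1
  12 | 101001110011111011 | 1 | 0
  13 | 010011100111110110 | 0 | 1
  14 | 100111001111101101 | 1 | 0
  15 | 001110011111011010 | 0 | 1
  16 | 011100111110110101 | 0 | 0
  17 | 111001111101101010 | 1 | 0
  18 | 110011111011010100 | 1 | 0
  19 | 100111110110101000 | 1 | 1
  20 | 001111101101010001 | 0 | 1
  21 | 011111011010100011 | 0 | 0
  22 | 111110110101000110 | 1 | 0
  23 | 111101101010001100 | 1 | 1
  24 | 111011010100011001 | 1 | 1
  25 | 110110101000110011 | 1 | 1
  26 | 101101010001100111 | 1 | 0
  27 | 011010100011001110 | 0 | 1
  28 | 110101000110011101 | 1 | 1
  29 | 101010001100111011 | 1 | 1
  30 | 010100011001110111 | 0 | 1
  31 | 101000110011101111 | 1 | 0
  32 | 010001100111011110 | 0 | 1
  33 | 100011001110111101 | 1 | 1
  34 | 000110011101111011 | 0 | 1
  35 | 001100111011110111 | 0 | 1
  36 | 011001110111101111 | 0 | 1
  37 | 110011101111011111 | 1 | 0
  38 | 100111011110111110 | 1 | 1
  39 | 001110111101111101 | 0 | 1
  40 | 011101111011111011 | 0 | 1
  41 | 111011110111110111 | 1 | 0
  42 | 110111101111101110 | 1 | 0
  43 | 101111011111011100 | 1 | 0
  44 | 011110111110111000 | 0 | 0
  45 | 111101111101110000 | 1 | 0
  46 | 111011111011100000 | 1 | 0
  47 | 110111110111000000 | 1 | 0
  48 | 101111101110000000 | 1 | 1
  49 | 011111011100000001 | 0 | 0
  50 | 111110111000000010 | 1 | 1
  51 | 111101110000000101 | 1 | 1
  52 | 111011100000001011 | 1 | 1
  53 | 110111000000010111 | 1 | 1
  54 | 101110000000101111 | 1 | 1
  55 | 011100000001011111 | 0 | 1
  56 | 111000000010111111 | 1 | 1
  57 | 110000000101111111 | 1 | 0
  58 | 100000001011111110 | 1 | 0
  59 | 000000010111111100 | 0 | 1
  60 | 000000101111111001 | 0 | 1
  61 | 000001011111110011 | 0 | 1
  62 | 000010111111100111 | 0 | 1
  63 | 000101111111001111 | 0 | 1
  64 | 001011111110011111 | 0 | 0
  65 | 010111111100111110 | 0 | 0
  66 | 101111111001111100 | 1 | 0
  67 | 011111110011111000 | 0 | 1
  68 | 111111100111110001 | 1 | 0
  69 | 111111001111100010 | 1 | 0
  70 | 111110011111000100 | 1 | 0
  71 | 111100111110001000 | 1 | 1
  72 | 111001111100010001 | 1 | 1
  73 | 110011111000100011 | 1 | 1
  74 | 100111110001000111 | 1 | 0
  75 | 001111100010001110 | 0 | 0
  76 | 011111000100011100 | 0 | 0
  77 | 111110001000111000 | 1 | 1
  78 | 111100010001110001 | 1 | 0
  79 | 111000100011100010 | 1 | 0
  80 | 110001000111000100 | 1 | 0
  81 | 100010001110001000 | 1 | 1
  82 | 000100011100010001 | 0 | 0

10011100001010100111001111101101010001100111011110111110111000000010111111100111110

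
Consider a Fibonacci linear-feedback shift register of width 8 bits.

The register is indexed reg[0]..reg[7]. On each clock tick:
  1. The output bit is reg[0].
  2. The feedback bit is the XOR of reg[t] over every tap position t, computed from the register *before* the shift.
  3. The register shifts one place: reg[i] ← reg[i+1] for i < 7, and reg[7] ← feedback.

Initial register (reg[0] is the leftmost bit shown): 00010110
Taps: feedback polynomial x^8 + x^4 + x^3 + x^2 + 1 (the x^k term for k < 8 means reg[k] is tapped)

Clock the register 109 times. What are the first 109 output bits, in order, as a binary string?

tick  register→output (feedback)
  0  00010110→0 (1)
  1  00101101→0 (0)
  2  01011010→0 (0)
  3  10110100→1 (1)
  4  01101001→0 (0)
  5  11010010→1 (0)
  6  10100100→1 (0)
  7  01001000→0 (1)
  8  10010001→1 (0)
  9  00100010→0 (1)
 10  01000101→0 (0)
 11  10001010→1 (0)
 12  00010100→0 (1)
 13  00101001→0 (0)
 14  01010010→0 (1)
 15  10100101→1 (0)
 16  01001010→0 (1)
 17  10010101→1 (0)
 18  00101010→0 (0)
 19  01010100→0 (1)
 20  10101001→1 (1)
 21  01010011→0 (1)
 22  10100111→1 (0)
 23  01001110→0 (1)
 24  10011101→1 (1)
 25  00111011→0 (1)
 26  01110111→0 (0)
 27  11101110→1 (1)
 28  11011101→1 (1)
 29  10111011→1 (0)
 30  01110110→0 (0)
 31  11101100→1 (1)
 32  11011001→1 (1)
 33  10110011→1 (1)
 34  01100111→0 (1)
 35  11001111→1 (0)
 36  10011110→1 (1)
 37  00111101→0 (1)
 38  01111011→0 (1)
 39  11110111→1 (1)
 40  11101111→1 (1)
 41  11011111→1 (1)
 42  10111111→1 (0)
 43  01111110→0 (1)
 44  11111101→1 (0)
 45  11111010→1 (0)
 46  11110100→1 (1)
 47  11101001→1 (1)
 48  11010011→1 (0)
 49  10100110→1 (0)
 50  01001100→0 (1)
 51  10011001→1 (1)
 52  00110011→0 (0)
 53  01100110→0 (1)
 54  11001101→1 (0)
 55  10011010→1 (1)
 56  00110101→0 (0)
 57  01101010→0 (0)
 58  11010100→1 (0)
 59  10101000→1 (1)
 60  01010001→0 (1)
 61  10100011→1 (0)
 62  01000110→0 (0)
 63  10001100→1 (0)
 64  00011000→0 (0)
 65  00110000→0 (0)
 66  01100000→0 (1)
 67  11000001→1 (1)
 68  10000011→1 (1)
 69  00000111→0 (0)
 70  00001110→0 (1)
 71  00011101→0 (0)
 72  00111010→0 (1)
 73  01110101→0 (0)
 74  11101010→1 (1)
 75  11010101→1 (0)
 76  10101010→1 (1)
 77  01010101→0 (1)
 78  10101011→1 (1)
 79  01010111→0 (1)
 80  10101111→1 (1)
 81  01011111→0 (0)
 82  10111110→1 (0)
 83  01111100→0 (1)
 84  11111001→1 (0)
 85  11110010→1 (1)
 86  11100101→1 (0)
 87  11001010→1 (0)
 88  10010100→1 (0)
 89  00101000→0 (0)
 90  01010000→0 (1)
 91  10100001→1 (0)
 92  01000010→0 (0)
 93  10000100→1 (1)
 94  00001001→0 (1)
 95  00010011→0 (1)
 96  00100111→0 (1)
 97  01001111→0 (1)
 98  10011111→1 (1)
 99  00111111→0 (1)
100  01111111→0 (1)
101  11111111→1 (0)
102  11111110→1 (0)
103  11111100→1 (0)
104  11111000→1 (0)
105  11110000→1 (1)
106  11100001→1 (0)
107  11000010→1 (1)
108  10000101→1 (1)

0001011010010001010010101001110111011001111011111101001100110101000110000011101010101111100101000010011111111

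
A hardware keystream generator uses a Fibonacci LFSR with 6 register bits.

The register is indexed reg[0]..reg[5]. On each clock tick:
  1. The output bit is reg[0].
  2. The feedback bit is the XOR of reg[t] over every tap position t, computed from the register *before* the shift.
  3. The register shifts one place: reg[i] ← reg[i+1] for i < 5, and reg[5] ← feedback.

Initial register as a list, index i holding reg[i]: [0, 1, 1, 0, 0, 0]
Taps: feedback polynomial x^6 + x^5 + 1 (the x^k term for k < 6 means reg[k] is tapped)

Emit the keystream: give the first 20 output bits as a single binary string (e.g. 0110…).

01100001000001111110

k : reg_k → out_k, fb_k
0: 011000 → 0, fb=0
1: 110000 → 1, fb=1
2: 100001 → 1, fb=0
3: 000010 → 0, fb=0
4: 000100 → 0, fb=0
5: 001000 → 0, fb=0
6: 010000 → 0, fb=0
7: 100000 → 1, fb=1
8: 000001 → 0, fb=1
9: 000011 → 0, fb=1
10: 000111 → 0, fb=1
11: 001111 → 0, fb=1
12: 011111 → 0, fb=1
13: 111111 → 1, fb=0
14: 111110 → 1, fb=1
15: 111101 → 1, fb=0
16: 111010 → 1, fb=1
17: 110101 → 1, fb=0
18: 101010 → 1, fb=1
19: 010101 → 0, fb=1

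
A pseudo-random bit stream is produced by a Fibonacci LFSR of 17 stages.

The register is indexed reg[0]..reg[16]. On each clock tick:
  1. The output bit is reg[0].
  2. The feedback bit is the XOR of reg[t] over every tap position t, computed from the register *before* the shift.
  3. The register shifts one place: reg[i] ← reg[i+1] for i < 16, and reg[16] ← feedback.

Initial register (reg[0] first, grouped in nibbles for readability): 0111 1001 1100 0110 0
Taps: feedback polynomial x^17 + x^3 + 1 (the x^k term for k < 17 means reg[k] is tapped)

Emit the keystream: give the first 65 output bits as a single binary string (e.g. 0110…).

k : reg_k → out_k, fb_k
0: 01111001110001100 → 0, fb=1
1: 11110011100011001 → 1, fb=0
2: 11100111000110010 → 1, fb=1
3: 11001110001100101 → 1, fb=1
4: 10011100011001011 → 1, fb=0
5: 00111000110010110 → 0, fb=1
6: 01110001100101101 → 0, fb=1
7: 11100011001011011 → 1, fb=1
8: 11000110010110111 → 1, fb=1
9: 10001100101101111 → 1, fb=1
10: 00011001011011111 → 0, fb=1
11: 00110010110111111 → 0, fb=1
12: 01100101101111111 → 0, fb=0
13: 11001011011111110 → 1, fb=1
14: 10010110111111101 → 1, fb=0
15: 00101101111111010 → 0, fb=0
16: 01011011111110100 → 0, fb=1
17: 10110111111101001 → 1, fb=0
18: 01101111111010010 → 0, fb=0
19: 11011111110100100 → 1, fb=0
20: 10111111101001000 → 1, fb=0
21: 01111111010010000 → 0, fb=1
22: 11111110100100001 → 1, fb=0
23: 11111101001000010 → 1, fb=0
24: 11111010010000100 → 1, fb=0
25: 11110100100001000 → 1, fb=0
26: 11101001000010000 → 1, fb=1
27: 11010010000100001 → 1, fb=0
28: 10100100001000010 → 1, fb=1
29: 01001000010000101 → 0, fb=0
30: 10010000100001010 → 1, fb=0
31: 00100001000010100 → 0, fb=0
32: 01000010000101000 → 0, fb=0
33: 10000100001010000 → 1, fb=1
34: 00001000010100001 → 0, fb=0
35: 00010000101000010 → 0, fb=1
36: 00100001010000101 → 0, fb=0
37: 01000010100001010 → 0, fb=0
38: 10000101000010100 → 1, fb=1
39: 00001010000101001 → 0, fb=0
40: 00010100001010010 → 0, fb=1
41: 00101000010100101 → 0, fb=0
42: 01010000101001010 → 0, fb=1
43: 10100001010010101 → 1, fb=1
44: 01000010100101011 → 0, fb=0
45: 10000101001010110 → 1, fb=1
46: 00001010010101101 → 0, fb=0
47: 00010100101011010 → 0, fb=1
48: 00101001010110101 → 0, fb=0
49: 01010010101101010 → 0, fb=1
50: 10100101011010101 → 1, fb=1
51: 01001010110101011 → 0, fb=0
52: 10010101101010110 → 1, fb=0
53: 00101011010101100 → 0, fb=0
54: 01010110101011000 → 0, fb=1
55: 10101101010110001 → 1, fb=1
56: 01011010101100011 → 0, fb=1
57: 10110101011000111 → 1, fb=0
58: 01101010110001110 → 0, fb=0
59: 11010101100011100 → 1, fb=0
60: 10101011000111000 → 1, fb=1
61: 01010110001110001 → 0, fb=1
62: 10101100011100011 → 1, fb=1
63: 01011000111000111 → 0, fb=1
64: 10110001110001111 → 1, fb=0

01111001110001100101101111111010010000100001010000101001010110101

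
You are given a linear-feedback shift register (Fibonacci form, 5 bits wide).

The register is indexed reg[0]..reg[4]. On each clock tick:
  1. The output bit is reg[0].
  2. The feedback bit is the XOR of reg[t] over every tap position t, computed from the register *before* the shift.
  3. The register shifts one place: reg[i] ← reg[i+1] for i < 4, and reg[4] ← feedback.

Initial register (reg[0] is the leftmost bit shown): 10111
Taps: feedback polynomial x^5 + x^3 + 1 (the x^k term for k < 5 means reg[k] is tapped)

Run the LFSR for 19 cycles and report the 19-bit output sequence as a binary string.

1011101100011111001

tick  register→output (feedback)
  0  10111→1 (0)
  1  01110→0 (1)
  2  11101→1 (1)
  3  11011→1 (0)
  4  10110→1 (0)
  5  01100→0 (0)
  6  11000→1 (1)
  7  10001→1 (1)
  8  00011→0 (1)
  9  00111→0 (1)
 10  01111→0 (1)
 11  11111→1 (0)
 12  11110→1 (0)
 13  11100→1 (1)
 14  11001→1 (1)
 15  10011→1 (0)
 16  00110→0 (1)
 17  01101→0 (0)
 18  11010→1 (0)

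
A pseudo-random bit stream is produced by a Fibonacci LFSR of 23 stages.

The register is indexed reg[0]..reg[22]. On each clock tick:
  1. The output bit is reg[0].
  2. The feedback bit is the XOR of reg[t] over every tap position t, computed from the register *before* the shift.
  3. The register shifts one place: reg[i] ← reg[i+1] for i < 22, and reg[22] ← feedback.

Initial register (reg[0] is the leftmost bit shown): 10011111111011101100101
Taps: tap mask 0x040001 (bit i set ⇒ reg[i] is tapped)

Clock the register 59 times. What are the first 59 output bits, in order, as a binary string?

10011111111011101100101101100100111110100100010011101110100

tick  register→output (feedback)
  0  10011111111011101100101→1 (1)
  1  00111111110111011001011→0 (0)
  2  01111111101110110010110→0 (1)
  3  11111111011101100101101→1 (1)
  4  11111110111011001011011→1 (0)
  5  11111101110110010110110→1 (0)
  6  11111011101100101101100→1 (1)
  7  11110111011001011011001→1 (0)
  8  11101110110010110110010→1 (0)
  9  11011101100101101100100→1 (1)
 10  10111011001011011001001→1 (1)
 11  01110110010110110010011→0 (1)
 12  11101100101101100100111→1 (1)
 13  11011001011011001001111→1 (1)
 14  10110010110110010011111→1 (0)
 15  01100101101100100111110→0 (1)
 16  11001011011001001111101→1 (0)
 17  10010110110010011111010→1 (0)
 18  00101101100100111110100→0 (1)
 19  01011011001001111101001→0 (0)
 20  10110110010011111010010→1 (0)
 21  01101100100111110100100→0 (0)
 22  11011001001111101001000→1 (1)
 23  10110010011111010010001→1 (0)
 24  01100100111110100100010→0 (0)
 25  11001001111101001000100→1 (1)
 26  10010011111010010001001→1 (1)
 27  00100111110100100010011→0 (1)
 28  01001111101001000100111→0 (0)
 29  10011111010010001001110→1 (1)
 30  00111110100100010011101→0 (1)
 31  01111101001000100111011→0 (1)
 32  11111010010001001110111→1 (0)
 33  11110100100010011101110→1 (1)
 34  11101001000100111011101→1 (0)
 35  11010010001001110111010→1 (0)
 36  10100100010011101110100→1 (0)
 37  01001000100111011101000→0 (0)
 38  10010001001110111010000→1 (0)
 39  00100010011101110100000→0 (0)
 40  01000100111011101000000→0 (0)
 41  10001001110111010000000→1 (1)
 42  00010011101110100000001→0 (0)
 43  00100111011101000000010→0 (0)
 44  01001110111010000000100→0 (0)
 45  10011101110100000001000→1 (1)
 46  00111011101000000010001→0 (1)
 47  01110111010000000100011→0 (0)
 48  11101110100000001000110→1 (1)
 49  11011101000000010001101→1 (1)
 50  10111010000000100011011→1 (0)
 51  01110100000001000110110→0 (1)
 52  11101000000010001101101→1 (1)
 53  11010000000100011011011→1 (0)
 54  10100000001000110110110→1 (0)
 55  01000000010001101101100→0 (0)
 56  10000000100011011011000→1 (0)
 57  00000001000110110110000→0 (1)
 58  00000010001101101100001→0 (0)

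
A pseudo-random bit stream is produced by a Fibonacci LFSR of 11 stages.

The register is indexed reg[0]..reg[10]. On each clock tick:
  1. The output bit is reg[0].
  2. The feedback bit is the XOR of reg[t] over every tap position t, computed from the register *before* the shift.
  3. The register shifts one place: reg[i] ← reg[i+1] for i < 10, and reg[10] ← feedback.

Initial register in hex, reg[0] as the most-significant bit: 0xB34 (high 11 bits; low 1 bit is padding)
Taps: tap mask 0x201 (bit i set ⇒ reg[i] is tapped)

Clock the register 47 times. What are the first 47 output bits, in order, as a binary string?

10110011010001111000101001101011101001000110111

k : reg_k → out_k, fb_k
0: 10110011010 → 1, fb=0
1: 01100110100 → 0, fb=0
2: 11001101000 → 1, fb=1
3: 10011010001 → 1, fb=1
4: 00110100011 → 0, fb=1
5: 01101000111 → 0, fb=1
6: 11010001111 → 1, fb=0
7: 10100011110 → 1, fb=0
8: 01000111100 → 0, fb=0
9: 10001111000 → 1, fb=1
10: 00011110001 → 0, fb=0
11: 00111100010 → 0, fb=1
12: 01111000101 → 0, fb=0
13: 11110001010 → 1, fb=0
14: 11100010100 → 1, fb=1
15: 11000101001 → 1, fb=1
16: 10001010011 → 1, fb=0
17: 00010100110 → 0, fb=1
18: 00101001101 → 0, fb=0
19: 01010011010 → 0, fb=1
20: 10100110101 → 1, fb=1
21: 01001101011 → 0, fb=1
22: 10011010111 → 1, fb=0
23: 00110101110 → 0, fb=1
24: 01101011101 → 0, fb=0
25: 11010111010 → 1, fb=0
26: 10101110100 → 1, fb=1
27: 01011101001 → 0, fb=0
28: 10111010010 → 1, fb=0
29: 01110100100 → 0, fb=0
30: 11101001000 → 1, fb=1
31: 11010010001 → 1, fb=1
32: 10100100011 → 1, fb=0
33: 01001000110 → 0, fb=1
34: 10010001101 → 1, fb=1
35: 00100011011 → 0, fb=1
36: 01000110111 → 0, fb=1
37: 10001101111 → 1, fb=0
38: 00011011110 → 0, fb=1
39: 00110111101 → 0, fb=0
40: 01101111010 → 0, fb=1
41: 11011110101 → 1, fb=1
42: 10111101011 → 1, fb=0
43: 01111010110 → 0, fb=1
44: 11110101101 → 1, fb=1
45: 11101011011 → 1, fb=0
46: 11010110110 → 1, fb=0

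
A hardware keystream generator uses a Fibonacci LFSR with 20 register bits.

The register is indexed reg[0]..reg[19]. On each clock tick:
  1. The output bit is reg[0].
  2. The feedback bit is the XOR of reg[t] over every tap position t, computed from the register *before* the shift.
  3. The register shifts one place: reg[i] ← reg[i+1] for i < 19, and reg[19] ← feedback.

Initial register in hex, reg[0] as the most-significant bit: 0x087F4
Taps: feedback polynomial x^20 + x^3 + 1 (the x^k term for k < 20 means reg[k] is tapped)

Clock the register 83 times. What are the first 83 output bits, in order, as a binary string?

00001000011111110100010010111000010101100001011110101110011010101010110111010011111

step | reg (before) | out | fb
   0 | 00001000011111110100 | 0 | 0
   1 | 00010000111111101000 | 0 | 1
   2 | 00100001111111010001 | 0 | 0
   3 | 01000011111110100010 | 0 | 0
   4 | 10000111111101000100 | 1 | 1
   5 | 00001111111010001001 | 0 | 0
   6 | 00011111110100010010 | 0 | 1
   7 | 00111111101000100101 | 0 | 1
   8 | 01111111010001001011 | 0 | 1
   9 | 11111110100010010111 | 1 | 0
  10 | 11111101000100101110 | 1 | 0
  11 | 11111010001001011100 | 1 | 0
  12 | 11110100010010111000 | 1 | 0
  13 | 11101000100101110000 | 1 | 1
  14 | 11010001001011100001 | 1 | 0
  15 | 10100010010111000010 | 1 | 1
  16 | 01000100101110000101 | 0 | 0
  17 | 10001001011100001010 | 1 | 1
  18 | 00010010111000010101 | 0 | 1
  19 | 00100101110000101011 | 0 | 0
  20 | 01001011100001010110 | 0 | 0
  21 | 10010111000010101100 | 1 | 0
  22 | 00101110000101011000 | 0 | 0
  23 | 01011100001010110000 | 0 | 1
  24 | 10111000010101100001 | 1 | 0
  25 | 01110000101011000010 | 0 | 1
  26 | 11100001010110000101 | 1 | 1
  27 | 11000010101100001011 | 1 | 1
  28 | 10000101011000010111 | 1 | 1
  29 | 00001010110000101111 | 0 | 0
  30 | 00010101100001011110 | 0 | 1
  31 | 00101011000010111101 | 0 | 0
  32 | 01010110000101111010 | 0 | 1
  33 | 10101100001011110101 | 1 | 1
  34 | 01011000010111101011 | 0 | 1
  35 | 10110000101111010111 | 1 | 0
  36 | 01100001011110101110 | 0 | 0
  37 | 11000010111101011100 | 1 | 1
  38 | 10000101111010111001 | 1 | 1
  39 | 00001011110101110011 | 0 | 0
  40 | 00010111101011100110 | 0 | 1
  41 | 00101111010111001101 | 0 | 0
  42 | 01011110101110011010 | 0 | 1
  43 | 10111101011100110101 | 1 | 0
  44 | 01111010111001101010 | 0 | 1
  45 | 11110101110011010101 | 1 | 0
  46 | 11101011100110101010 | 1 | 1
  47 | 11010111001101010101 | 1 | 0
  48 | 10101110011010101010 | 1 | 1
  49 | 01011100110101010101 | 0 | 1
  50 | 10111001101010101011 | 1 | 0
  51 | 01110011010101010110 | 0 | 1
  52 | 11100110101010101101 | 1 | 1
  53 | 11001101010101011011 | 1 | 1
  54 | 10011010101010110111 | 1 | 0
  55 | 00110101010101101110 | 0 | 1
  56 | 01101010101011011101 | 0 | 0
  57 | 11010101010110111010 | 1 | 0
  58 | 10101010101101110100 | 1 | 1
  59 | 01010101011011101001 | 0 | 1
  60 | 10101010110111010011 | 1 | 1
  61 | 01010101101110100111 | 0 | 1
  62 | 10101011011101001111 | 1 | 1
  63 | 01010110111010011111 | 0 | 1
  64 | 10101101110100111111 | 1 | 1
  65 | 01011011101001111111 | 0 | 1
  66 | 10110111010011111111 | 1 | 0
  67 | 01101110100111111110 | 0 | 0
  68 | 11011101001111111100 | 1 | 0
  69 | 10111010011111111000 | 1 | 0
  70 | 01110100111111110000 | 0 | 1
  71 | 11101001111111100001 | 1 | 1
  72 | 11010011111111000011 | 1 | 0
  73 | 10100111111110000110 | 1 | 1
  74 | 01001111111100001101 | 0 | 0
  75 | 10011111111000011010 | 1 | 0
  76 | 00111111110000110100 | 0 | 1
  77 | 01111111100001101001 | 0 | 1
  78 | 11111111000011010011 | 1 | 0
  79 | 11111110000110100110 | 1 | 0
  80 | 11111100001101001100 | 1 | 0
  81 | 11111000011010011000 | 1 | 0
  82 | 11110000110100110000 | 1 | 0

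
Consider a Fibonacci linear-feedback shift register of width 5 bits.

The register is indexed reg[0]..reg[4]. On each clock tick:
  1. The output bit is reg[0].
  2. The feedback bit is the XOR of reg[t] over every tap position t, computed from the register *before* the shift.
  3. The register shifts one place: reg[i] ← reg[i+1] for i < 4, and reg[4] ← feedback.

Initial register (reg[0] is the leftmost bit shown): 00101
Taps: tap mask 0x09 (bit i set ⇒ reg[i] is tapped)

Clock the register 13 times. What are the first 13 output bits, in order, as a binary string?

0010101110110

step | reg (before) | out | fb
   0 | 00101 | 0 | 0
   1 | 01010 | 0 | 1
   2 | 10101 | 1 | 1
   3 | 01011 | 0 | 1
   4 | 10111 | 1 | 0
   5 | 01110 | 0 | 1
   6 | 11101 | 1 | 1
   7 | 11011 | 1 | 0
   8 | 10110 | 1 | 0
   9 | 01100 | 0 | 0
  10 | 11000 | 1 | 1
  11 | 10001 | 1 | 1
  12 | 00011 | 0 | 1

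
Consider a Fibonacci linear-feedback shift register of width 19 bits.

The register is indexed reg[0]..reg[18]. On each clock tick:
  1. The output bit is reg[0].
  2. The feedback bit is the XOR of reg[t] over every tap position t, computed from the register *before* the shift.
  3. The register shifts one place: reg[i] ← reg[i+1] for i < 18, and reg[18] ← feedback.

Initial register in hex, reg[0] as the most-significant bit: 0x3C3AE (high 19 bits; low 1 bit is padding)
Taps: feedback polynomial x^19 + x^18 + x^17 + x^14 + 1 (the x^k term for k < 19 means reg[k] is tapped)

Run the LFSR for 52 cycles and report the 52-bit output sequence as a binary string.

tick  register→output (feedback)
  0  0011110000111010111→0 (1)
  1  0111100001110101111→0 (0)
  2  1111000011101011110→1 (1)
  3  1110000111010111101→1 (1)
  4  1100001110101111011→1 (0)
  5  1000011101011110110→1 (1)
  6  0000111010111101101→0 (1)
  7  0001110101111011011→0 (1)
  8  0011101011110110111→0 (1)
  9  0111010111101101111→0 (0)
 10  1110101111011011110→1 (1)
 11  1101011110110111101→1 (1)
 12  1010111101101111011→1 (0)
 13  0101111011011110110→0 (0)
 14  1011110110111101100→1 (1)
 15  0111101101111011001→0 (0)
 16  1111011011110110010→1 (1)
 17  1110110111101100101→1 (0)
 18  1101101111011001010→1 (0)
 19  1011011110110010100→1 (0)
 20  0110111101100101000→0 (0)
 21  1101111011001010000→1 (0)
 22  1011110110010100000→1 (1)
 23  0111101100101000001→0 (1)
 24  1111011001010000011→1 (1)
 25  1110110010100000111→1 (1)
 26  1101100101000001111→1 (1)
 27  1011001010000011111→1 (0)
 28  0110010100000111110→0 (0)
 29  1100101000001111100→1 (0)
 30  1001010000011111000→1 (0)
 31  0010100000111110000→0 (1)
 32  0101000001111100001→0 (1)
 33  1010000011111000011→1 (1)
 34  0100000111110000111→0 (0)
 35  1000001111100001110→1 (0)
 36  0000011111000011100→0 (1)
 37  0000111110000111001→0 (0)
 38  0001111100001110010→0 (0)
 39  0011111000011100100→0 (0)
 40  0111110000111001000→0 (0)
 41  1111100001110010000→1 (0)
 42  1111000011100100000→1 (1)
 43  1110000111001000001→1 (0)
 44  1100001110010000010→1 (0)
 45  1000011100100000100→1 (1)
 46  0000111001000001001→0 (1)
 47  0001110010000010011→0 (1)
 48  0011100100000100111→0 (0)
 49  0111001000001001110→0 (1)
 50  1110010000010011101→1 (1)
 51  1100100000100111011→1 (0)

0011110000111010111101101111011001010000011111000011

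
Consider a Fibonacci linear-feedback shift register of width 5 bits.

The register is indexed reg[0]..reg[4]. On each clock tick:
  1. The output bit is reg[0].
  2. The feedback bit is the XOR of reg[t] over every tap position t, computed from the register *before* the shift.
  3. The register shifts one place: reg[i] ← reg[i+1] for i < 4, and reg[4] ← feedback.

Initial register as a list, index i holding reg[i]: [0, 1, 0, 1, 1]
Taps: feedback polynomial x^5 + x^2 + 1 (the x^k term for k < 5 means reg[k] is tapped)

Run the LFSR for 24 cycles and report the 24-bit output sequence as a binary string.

010110011111000110111010

k : reg_k → out_k, fb_k
0: 01011 → 0, fb=0
1: 10110 → 1, fb=0
2: 01100 → 0, fb=1
3: 11001 → 1, fb=1
4: 10011 → 1, fb=1
5: 00111 → 0, fb=1
6: 01111 → 0, fb=1
7: 11111 → 1, fb=0
8: 11110 → 1, fb=0
9: 11100 → 1, fb=0
10: 11000 → 1, fb=1
11: 10001 → 1, fb=1
12: 00011 → 0, fb=0
13: 00110 → 0, fb=1
14: 01101 → 0, fb=1
15: 11011 → 1, fb=1
16: 10111 → 1, fb=0
17: 01110 → 0, fb=1
18: 11101 → 1, fb=0
19: 11010 → 1, fb=1
20: 10101 → 1, fb=0
21: 01010 → 0, fb=0
22: 10100 → 1, fb=0
23: 01000 → 0, fb=0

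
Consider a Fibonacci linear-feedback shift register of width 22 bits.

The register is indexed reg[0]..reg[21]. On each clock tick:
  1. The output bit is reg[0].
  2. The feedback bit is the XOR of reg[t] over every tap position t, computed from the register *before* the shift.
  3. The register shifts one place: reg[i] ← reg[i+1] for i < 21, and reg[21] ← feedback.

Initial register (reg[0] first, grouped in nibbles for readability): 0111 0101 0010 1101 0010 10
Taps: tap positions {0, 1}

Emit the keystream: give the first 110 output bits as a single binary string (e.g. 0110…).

tick  register→output (feedback)
  0  0111010100101101001010→0 (1)
  1  1110101001011010010101→1 (0)
  2  1101010010110100101010→1 (0)
  3  1010100101101001010100→1 (1)
  4  0101001011010010101001→0 (1)
  5  1010010110100101010011→1 (1)
  6  0100101101001010100111→0 (1)
  7  1001011010010101001111→1 (1)
  8  0010110100101010011111→0 (0)
  9  0101101001010100111110→0 (1)
 10  1011010010101001111101→1 (1)
 11  0110100101010011111011→0 (1)
 12  1101001010100111110111→1 (0)
 13  1010010101001111101110→1 (1)
 14  0100101010011111011101→0 (1)
 15  1001010100111110111011→1 (1)
 16  0010101001111101110111→0 (0)
 17  0101010011111011101110→0 (1)
 18  1010100111110111011101→1 (1)
 19  0101001111101110111011→0 (1)
 20  1010011111011101110111→1 (1)
 21  0100111110111011101111→0 (1)
 22  1001111101110111011111→1 (1)
 23  0011111011101110111111→0 (0)
 24  0111110111011101111110→0 (1)
 25  1111101110111011111101→1 (0)
 26  1111011101110111111010→1 (0)
 27  1110111011101111110100→1 (0)
 28  1101110111011111101000→1 (0)
 29  1011101110111111010000→1 (1)
 30  0111011101111110100001→0 (1)
 31  1110111011111101000011→1 (0)
 32  1101110111111010000110→1 (0)
 33  1011101111110100001100→1 (1)
 34  0111011111101000011001→0 (1)
 35  1110111111010000110011→1 (0)
 36  1101111110100001100110→1 (0)
 37  1011111101000011001100→1 (1)
 38  0111111010000110011001→0 (1)
 39  1111110100001100110011→1 (0)
 40  1111101000011001100110→1 (0)
 41  1111010000110011001100→1 (0)
 42  1110100001100110011000→1 (0)
 43  1101000011001100110000→1 (0)
 44  1010000110011001100000→1 (1)
 45  0100001100110011000001→0 (1)
 46  1000011001100110000011→1 (1)
 47  0000110011001100000111→0 (0)
 48  0001100110011000001110→0 (0)
 49  0011001100110000011100→0 (0)
 50  0110011001100000111000→0 (1)
 51  1100110011000001110001→1 (0)
 52  1001100110000011100010→1 (1)
 53  0011001100000111000101→0 (0)
 54  0110011000001110001010→0 (1)
 55  1100110000011100010101→1 (0)
 56  1001100000111000101010→1 (1)
 57  0011000001110001010101→0 (0)
 58  0110000011100010101010→0 (1)
 59  1100000111000101010101→1 (0)
 60  1000001110001010101010→1 (1)
 61  0000011100010101010101→0 (0)
 62  0000111000101010101010→0 (0)
 63  0001110001010101010100→0 (0)
 64  0011100010101010101000→0 (0)
 65  0111000101010101010000→0 (1)
 66  1110001010101010100001→1 (0)
 67  1100010101010101000010→1 (0)
 68  1000101010101010000100→1 (1)
 69  0001010101010100001001→0 (0)
 70  0010101010101000010010→0 (0)
 71  0101010101010000100100→0 (1)
 72  1010101010100001001001→1 (1)
 73  0101010101000010010011→0 (1)
 74  1010101010000100100111→1 (1)
 75  0101010100001001001111→0 (1)
 76  1010101000010010011111→1 (1)
 77  0101010000100100111111→0 (1)
 78  1010100001001001111111→1 (1)
 79  0101000010010011111111→0 (1)
 80  1010000100100111111111→1 (1)
 81  0100001001001111111111→0 (1)
 82  1000010010011111111111→1 (1)
 83  0000100100111111111111→0 (0)
 84  0001001001111111111110→0 (0)
 85  0010010011111111111100→0 (0)
 86  0100100111111111111000→0 (1)
 87  1001001111111111110001→1 (1)
 88  0010011111111111100011→0 (0)
 89  0100111111111111000110→0 (1)
 90  1001111111111110001101→1 (1)
 91  0011111111111100011011→0 (0)
 92  0111111111111000110110→0 (1)
 93  1111111111110001101101→1 (0)
 94  1111111111100011011010→1 (0)
 95  1111111111000110110100→1 (0)
 96  1111111110001101101000→1 (0)
 97  1111111100011011010000→1 (0)
 98  1111111000110110100000→1 (0)
 99  1111110001101101000000→1 (0)
100  1111100011011010000000→1 (0)
101  1111000110110100000000→1 (0)
102  1110001101101000000000→1 (0)
103  1100011011010000000000→1 (0)
104  1000110110100000000000→1 (1)
105  0001101101000000000001→0 (0)
106  0011011010000000000010→0 (0)
107  0110110100000000000100→0 (1)
108  1101101000000000001001→1 (0)
109  1011010000000000010010→1 (1)

01110101001011010010101001111101110111011111101000011001100110000011100010101010101000010010011111111111100011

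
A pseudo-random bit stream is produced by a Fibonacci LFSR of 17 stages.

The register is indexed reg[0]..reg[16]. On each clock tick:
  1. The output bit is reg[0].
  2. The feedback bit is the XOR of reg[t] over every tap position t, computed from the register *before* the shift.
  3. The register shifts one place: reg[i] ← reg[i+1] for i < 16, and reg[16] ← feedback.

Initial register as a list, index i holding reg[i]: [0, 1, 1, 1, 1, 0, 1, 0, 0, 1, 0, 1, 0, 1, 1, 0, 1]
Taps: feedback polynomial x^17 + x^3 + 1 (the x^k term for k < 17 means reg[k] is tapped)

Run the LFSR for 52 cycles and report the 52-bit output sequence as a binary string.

0111101001010110110101000111000000111011111110001111

k : reg_k → out_k, fb_k
0: 01111010010101101 → 0, fb=1
1: 11110100101011011 → 1, fb=0
2: 11101001010110110 → 1, fb=1
3: 11010010101101101 → 1, fb=0
4: 10100101011011010 → 1, fb=1
5: 01001010110110101 → 0, fb=0
6: 10010101101101010 → 1, fb=0
7: 00101011011010100 → 0, fb=0
8: 01010110110101000 → 0, fb=1
9: 10101101101010001 → 1, fb=1
10: 01011011010100011 → 0, fb=1
11: 10110110101000111 → 1, fb=0
12: 01101101010001110 → 0, fb=0
13: 11011010100011100 → 1, fb=0
14: 10110101000111000 → 1, fb=0
15: 01101010001110000 → 0, fb=0
16: 11010100011100000 → 1, fb=0
17: 10101000111000000 → 1, fb=1
18: 01010001110000001 → 0, fb=1
19: 10100011100000011 → 1, fb=1
20: 01000111000000111 → 0, fb=0
21: 10001110000001110 → 1, fb=1
22: 00011100000011101 → 0, fb=1
23: 00111000000111011 → 0, fb=1
24: 01110000001110111 → 0, fb=1
25: 11100000011101111 → 1, fb=1
26: 11000000111011111 → 1, fb=1
27: 10000001110111111 → 1, fb=1
28: 00000011101111111 → 0, fb=0
29: 00000111011111110 → 0, fb=0
30: 00001110111111100 → 0, fb=0
31: 00011101111111000 → 0, fb=1
32: 00111011111110001 → 0, fb=1
33: 01110111111100011 → 0, fb=1
34: 11101111111000111 → 1, fb=1
35: 11011111110001111 → 1, fb=0
36: 10111111100011110 → 1, fb=0
37: 01111111000111100 → 0, fb=1
38: 11111110001111001 → 1, fb=0
39: 11111100011110010 → 1, fb=0
40: 11111000111100100 → 1, fb=0
41: 11110001111001000 → 1, fb=0
42: 11100011110010000 → 1, fb=1
43: 11000111100100001 → 1, fb=1
44: 10001111001000011 → 1, fb=1
45: 00011110010000111 → 0, fb=1
46: 00111100100001111 → 0, fb=1
47: 01111001000011111 → 0, fb=1
48: 11110010000111111 → 1, fb=0
49: 11100100001111110 → 1, fb=1
50: 11001000011111101 → 1, fb=1
51: 10010000111111011 → 1, fb=0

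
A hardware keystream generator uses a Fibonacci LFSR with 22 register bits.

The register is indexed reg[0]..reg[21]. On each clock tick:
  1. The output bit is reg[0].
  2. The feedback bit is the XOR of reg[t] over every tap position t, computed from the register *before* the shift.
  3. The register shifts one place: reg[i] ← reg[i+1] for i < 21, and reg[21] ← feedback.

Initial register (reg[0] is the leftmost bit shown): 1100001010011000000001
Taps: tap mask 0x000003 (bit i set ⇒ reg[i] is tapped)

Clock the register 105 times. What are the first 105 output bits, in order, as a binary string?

110000101001100000000101000111101010000000111100100011111000000100010110010000100000110011101011000110000

step | reg (before) | out | fb
   0 | 1100001010011000000001 | 1 | 0
   1 | 1000010100110000000010 | 1 | 1
   2 | 0000101001100000000101 | 0 | 0
   3 | 0001010011000000001010 | 0 | 0
   4 | 0010100110000000010100 | 0 | 0
   5 | 0101001100000000101000 | 0 | 1
   6 | 1010011000000001010001 | 1 | 1
   7 | 0100110000000010100011 | 0 | 1
   8 | 1001100000000101000111 | 1 | 1
   9 | 0011000000001010001111 | 0 | 0
  10 | 0110000000010100011110 | 0 | 1
  11 | 1100000000101000111101 | 1 | 0
  12 | 1000000001010001111010 | 1 | 1
  13 | 0000000010100011110101 | 0 | 0
  14 | 0000000101000111101010 | 0 | 0
  15 | 0000001010001111010100 | 0 | 0
  16 | 0000010100011110101000 | 0 | 0
  17 | 0000101000111101010000 | 0 | 0
  18 | 0001010001111010100000 | 0 | 0
  19 | 0010100011110101000000 | 0 | 0
  20 | 0101000111101010000000 | 0 | 1
  21 | 1010001111010100000001 | 1 | 1
  22 | 0100011110101000000011 | 0 | 1
  23 | 1000111101010000000111 | 1 | 1
  24 | 0001111010100000001111 | 0 | 0
  25 | 0011110101000000011110 | 0 | 0
  26 | 0111101010000000111100 | 0 | 1
  27 | 1111010100000001111001 | 1 | 0
  28 | 1110101000000011110010 | 1 | 0
  29 | 1101010000000111100100 | 1 | 0
  30 | 1010100000001111001000 | 1 | 1
  31 | 0101000000011110010001 | 0 | 1
  32 | 1010000000111100100011 | 1 | 1
  33 | 0100000001111001000111 | 0 | 1
  34 | 1000000011110010001111 | 1 | 1
  35 | 0000000111100100011111 | 0 | 0
  36 | 0000001111001000111110 | 0 | 0
  37 | 0000011110010001111100 | 0 | 0
  38 | 0000111100100011111000 | 0 | 0
  39 | 0001111001000111110000 | 0 | 0
  40 | 0011110010001111100000 | 0 | 0
  41 | 0111100100011111000000 | 0 | 1
  42 | 1111001000111110000001 | 1 | 0
  43 | 1110010001111100000010 | 1 | 0
  44 | 1100100011111000000100 | 1 | 0
  45 | 1001000111110000001000 | 1 | 1
  46 | 0010001111100000010001 | 0 | 0
  47 | 0100011111000000100010 | 0 | 1
  48 | 1000111110000001000101 | 1 | 1
  49 | 0001111100000010001011 | 0 | 0
  50 | 0011111000000100010110 | 0 | 0
  51 | 0111110000001000101100 | 0 | 1
  52 | 1111100000010001011001 | 1 | 0
  53 | 1111000000100010110010 | 1 | 0
  54 | 1110000001000101100100 | 1 | 0
  55 | 1100000010001011001000 | 1 | 0
  56 | 1000000100010110010000 | 1 | 1
  57 | 0000001000101100100001 | 0 | 0
  58 | 0000010001011001000010 | 0 | 0
  59 | 0000100010110010000100 | 0 | 0
  60 | 0001000101100100001000 | 0 | 0
  61 | 0010001011001000010000 | 0 | 0
  62 | 0100010110010000100000 | 0 | 1
  63 | 1000101100100001000001 | 1 | 1
  64 | 0001011001000010000011 | 0 | 0
  65 | 0010110010000100000110 | 0 | 0
  66 | 0101100100001000001100 | 0 | 1
  67 | 1011001000010000011001 | 1 | 1
  68 | 0110010000100000110011 | 0 | 1
  69 | 1100100001000001100111 | 1 | 0
  70 | 1001000010000011001110 | 1 | 1
  71 | 0010000100000110011101 | 0 | 0
  72 | 0100001000001100111010 | 0 | 1
  73 | 1000010000011001110101 | 1 | 1
  74 | 0000100000110011101011 | 0 | 0
  75 | 0001000001100111010110 | 0 | 0
  76 | 0010000011001110101100 | 0 | 0
  77 | 0100000110011101011000 | 0 | 1
  78 | 1000001100111010110001 | 1 | 1
  79 | 0000011001110101100011 | 0 | 0
  80 | 0000110011101011000110 | 0 | 0
  81 | 0001100111010110001100 | 0 | 0
  82 | 0011001110101100011000 | 0 | 0
  83 | 0110011101011000110000 | 0 | 1
  84 | 1100111010110001100001 | 1 | 0
  85 | 1001110101100011000010 | 1 | 1
  86 | 0011101011000110000101 | 0 | 0
  87 | 0111010110001100001010 | 0 | 1
  88 | 1110101100011000010101 | 1 | 0
  89 | 1101011000110000101010 | 1 | 0
  90 | 1010110001100001010100 | 1 | 1
  91 | 0101100011000010101001 | 0 | 1
  92 | 1011000110000101010011 | 1 | 1
  93 | 0110001100001010100111 | 0 | 1
  94 | 1100011000010101001111 | 1 | 0
  95 | 1000110000101010011110 | 1 | 1
  96 | 0001100001010100111101 | 0 | 0
  97 | 0011000010101001111010 | 0 | 0
  98 | 0110000101010011110100 | 0 | 1
  99 | 1100001010100111101001 | 1 | 0
 100 | 1000010101001111010010 | 1 | 1
 101 | 0000101010011110100101 | 0 | 0
 102 | 0001010100111101001010 | 0 | 0
 103 | 0010101001111010010100 | 0 | 0
 104 | 0101010011110100101000 | 0 | 1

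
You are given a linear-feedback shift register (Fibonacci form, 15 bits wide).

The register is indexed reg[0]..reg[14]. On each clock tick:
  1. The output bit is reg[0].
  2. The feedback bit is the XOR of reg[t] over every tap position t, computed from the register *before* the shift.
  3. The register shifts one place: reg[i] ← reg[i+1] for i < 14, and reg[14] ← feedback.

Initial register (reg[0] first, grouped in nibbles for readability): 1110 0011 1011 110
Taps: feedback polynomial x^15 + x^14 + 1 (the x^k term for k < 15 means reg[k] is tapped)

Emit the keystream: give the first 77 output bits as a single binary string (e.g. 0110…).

11100011101111010111101001010011010110001100010011011110111100010010100101000

k : reg_k → out_k, fb_k
0: 111000111011110 → 1, fb=1
1: 110001110111101 → 1, fb=0
2: 100011101111010 → 1, fb=1
3: 000111011110101 → 0, fb=1
4: 001110111101011 → 0, fb=1
5: 011101111010111 → 0, fb=1
6: 111011110101111 → 1, fb=0
7: 110111101011110 → 1, fb=1
8: 101111010111101 → 1, fb=0
9: 011110101111010 → 0, fb=0
10: 111101011110100 → 1, fb=1
11: 111010111101001 → 1, fb=0
12: 110101111010010 → 1, fb=1
13: 101011110100101 → 1, fb=0
14: 010111101001010 → 0, fb=0
15: 101111010010100 → 1, fb=1
16: 011110100101001 → 0, fb=1
17: 111101001010011 → 1, fb=0
18: 111010010100110 → 1, fb=1
19: 110100101001101 → 1, fb=0
20: 101001010011010 → 1, fb=1
21: 010010100110101 → 0, fb=1
22: 100101001101011 → 1, fb=0
23: 001010011010110 → 0, fb=0
24: 010100110101100 → 0, fb=0
25: 101001101011000 → 1, fb=1
26: 010011010110001 → 0, fb=1
27: 100110101100011 → 1, fb=0
28: 001101011000110 → 0, fb=0
29: 011010110001100 → 0, fb=0
30: 110101100011000 → 1, fb=1
31: 101011000110001 → 1, fb=0
32: 010110001100010 → 0, fb=0
33: 101100011000100 → 1, fb=1
34: 011000110001001 → 0, fb=1
35: 110001100010011 → 1, fb=0
36: 100011000100110 → 1, fb=1
37: 000110001001101 → 0, fb=1
38: 001100010011011 → 0, fb=1
39: 011000100110111 → 0, fb=1
40: 110001001101111 → 1, fb=0
41: 100010011011110 → 1, fb=1
42: 000100110111101 → 0, fb=1
43: 001001101111011 → 0, fb=1
44: 010011011110111 → 0, fb=1
45: 100110111101111 → 1, fb=0
46: 001101111011110 → 0, fb=0
47: 011011110111100 → 0, fb=0
48: 110111101111000 → 1, fb=1
49: 101111011110001 → 1, fb=0
50: 011110111100010 → 0, fb=0
51: 111101111000100 → 1, fb=1
52: 111011110001001 → 1, fb=0
53: 110111100010010 → 1, fb=1
54: 101111000100101 → 1, fb=0
55: 011110001001010 → 0, fb=0
56: 111100010010100 → 1, fb=1
57: 111000100101001 → 1, fb=0
58: 110001001010010 → 1, fb=1
59: 100010010100101 → 1, fb=0
60: 000100101001010 → 0, fb=0
61: 001001010010100 → 0, fb=0
62: 010010100101000 → 0, fb=0
63: 100101001010000 → 1, fb=1
64: 001010010100001 → 0, fb=1
65: 010100101000011 → 0, fb=1
66: 101001010000111 → 1, fb=0
67: 010010100001110 → 0, fb=0
68: 100101000011100 → 1, fb=1
69: 001010000111001 → 0, fb=1
70: 010100001110011 → 0, fb=1
71: 101000011100111 → 1, fb=0
72: 010000111001110 → 0, fb=0
73: 100001110011100 → 1, fb=1
74: 000011100111001 → 0, fb=1
75: 000111001110011 → 0, fb=1
76: 001110011100111 → 0, fb=1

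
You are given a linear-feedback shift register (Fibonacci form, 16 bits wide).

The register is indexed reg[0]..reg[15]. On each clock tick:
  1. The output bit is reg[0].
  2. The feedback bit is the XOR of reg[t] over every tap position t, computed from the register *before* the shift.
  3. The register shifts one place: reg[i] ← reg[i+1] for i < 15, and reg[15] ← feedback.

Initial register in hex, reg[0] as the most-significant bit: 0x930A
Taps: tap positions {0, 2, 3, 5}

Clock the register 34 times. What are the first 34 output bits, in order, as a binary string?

tick  register→output (feedback)
  0  1001001100001010→1 (0)
  1  0010011000010100→0 (0)
  2  0100110000101000→0 (1)
  3  1001100001010001→1 (0)
  4  0011000010100010→0 (0)
  5  0110000101000100→0 (1)
  6  1100001010001001→1 (1)
  7  1000010100010011→1 (0)
  8  0000101000100110→0 (0)
  9  0001010001001100→0 (0)
 10  0010100010011000→0 (1)
 11  0101000100110001→0 (1)
 12  1010001001100011→1 (0)
 13  0100010011000110→0 (1)
 14  1000100110001101→1 (1)
 15  0001001100011011→0 (1)
 16  0010011000110111→0 (0)
 17  0100110001101110→0 (1)
 18  1001100011011101→1 (0)
 19  0011000110111010→0 (0)
 20  0110001101110100→0 (1)
 21  1100011011101001→1 (0)
 22  1000110111010010→1 (0)
 23  0001101110100100→0 (1)
 24  0011011101001001→0 (1)
 25  0110111010010011→0 (0)
 26  1101110100100110→1 (1)
 27  1011101001001101→1 (1)
 28  0111010010011011→0 (1)
 29  1110100100110111→1 (0)
 30  1101001001101110→1 (0)
 31  1010010011011100→1 (1)
 32  0100100110111001→0 (0)
 33  1001001101110010→1 (0)

1001001100001010001001100011011101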